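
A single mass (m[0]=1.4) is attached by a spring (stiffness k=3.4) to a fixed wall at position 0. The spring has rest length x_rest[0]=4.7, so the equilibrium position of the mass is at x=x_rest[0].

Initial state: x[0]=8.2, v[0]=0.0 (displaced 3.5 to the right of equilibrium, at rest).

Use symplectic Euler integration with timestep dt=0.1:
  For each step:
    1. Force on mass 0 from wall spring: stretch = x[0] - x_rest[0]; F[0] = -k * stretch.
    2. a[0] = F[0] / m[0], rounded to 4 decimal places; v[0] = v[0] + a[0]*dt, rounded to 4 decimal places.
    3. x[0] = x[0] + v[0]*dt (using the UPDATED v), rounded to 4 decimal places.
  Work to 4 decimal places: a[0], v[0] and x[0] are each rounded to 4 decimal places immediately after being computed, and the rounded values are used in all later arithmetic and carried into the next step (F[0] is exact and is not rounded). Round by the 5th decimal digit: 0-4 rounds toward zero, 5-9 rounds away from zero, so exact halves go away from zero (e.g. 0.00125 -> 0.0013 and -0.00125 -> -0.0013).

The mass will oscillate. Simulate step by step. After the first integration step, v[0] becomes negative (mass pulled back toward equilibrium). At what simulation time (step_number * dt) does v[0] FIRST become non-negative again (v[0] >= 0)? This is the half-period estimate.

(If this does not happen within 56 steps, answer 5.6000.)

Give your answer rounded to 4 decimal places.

Answer: 2.1000

Derivation:
Step 0: x=[8.2000] v=[0.0000]
Step 1: x=[8.1150] v=[-0.8500]
Step 2: x=[7.9471] v=[-1.6794]
Step 3: x=[7.7003] v=[-2.4680]
Step 4: x=[7.3806] v=[-3.1966]
Step 5: x=[6.9958] v=[-3.8476]
Step 6: x=[6.5553] v=[-4.4052]
Step 7: x=[6.0697] v=[-4.8558]
Step 8: x=[5.5509] v=[-5.1884]
Step 9: x=[5.0114] v=[-5.3951]
Step 10: x=[4.4643] v=[-5.4707]
Step 11: x=[3.9230] v=[-5.4135]
Step 12: x=[3.4005] v=[-5.2248]
Step 13: x=[2.9096] v=[-4.9092]
Step 14: x=[2.4622] v=[-4.4744]
Step 15: x=[2.0691] v=[-3.9309]
Step 16: x=[1.7399] v=[-3.2920]
Step 17: x=[1.4826] v=[-2.5731]
Step 18: x=[1.3034] v=[-1.7917]
Step 19: x=[1.2067] v=[-0.9668]
Step 20: x=[1.1949] v=[-0.1184]
Step 21: x=[1.2682] v=[0.7328]
First v>=0 after going negative at step 21, time=2.1000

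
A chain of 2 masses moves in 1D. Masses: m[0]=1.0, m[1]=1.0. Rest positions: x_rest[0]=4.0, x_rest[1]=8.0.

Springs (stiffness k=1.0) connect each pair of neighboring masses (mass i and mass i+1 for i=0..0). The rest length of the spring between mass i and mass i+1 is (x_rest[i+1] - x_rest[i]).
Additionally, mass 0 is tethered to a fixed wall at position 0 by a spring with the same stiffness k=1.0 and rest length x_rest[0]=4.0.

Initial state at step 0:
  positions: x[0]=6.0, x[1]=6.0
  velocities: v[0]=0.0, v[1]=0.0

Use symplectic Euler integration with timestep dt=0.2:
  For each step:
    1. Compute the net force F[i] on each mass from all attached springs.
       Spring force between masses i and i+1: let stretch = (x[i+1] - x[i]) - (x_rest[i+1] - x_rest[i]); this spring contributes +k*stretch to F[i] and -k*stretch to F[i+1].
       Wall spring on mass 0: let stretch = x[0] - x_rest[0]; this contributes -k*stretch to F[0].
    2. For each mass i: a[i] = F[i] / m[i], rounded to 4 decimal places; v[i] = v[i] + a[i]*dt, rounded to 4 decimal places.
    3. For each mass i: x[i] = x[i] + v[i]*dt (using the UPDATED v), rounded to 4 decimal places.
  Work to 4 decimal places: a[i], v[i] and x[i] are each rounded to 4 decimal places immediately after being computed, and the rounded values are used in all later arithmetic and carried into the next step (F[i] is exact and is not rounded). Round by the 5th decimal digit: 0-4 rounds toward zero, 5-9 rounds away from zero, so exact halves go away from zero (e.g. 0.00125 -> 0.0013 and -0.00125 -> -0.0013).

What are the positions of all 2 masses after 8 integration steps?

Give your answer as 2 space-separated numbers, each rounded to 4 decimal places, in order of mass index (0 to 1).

Step 0: x=[6.0000 6.0000] v=[0.0000 0.0000]
Step 1: x=[5.7600 6.1600] v=[-1.2000 0.8000]
Step 2: x=[5.3056 6.4640] v=[-2.2720 1.5200]
Step 3: x=[4.6853 6.8817] v=[-3.1014 2.0883]
Step 4: x=[3.9655 7.3715] v=[-3.5992 2.4490]
Step 5: x=[3.2233 7.8851] v=[-3.7111 2.5678]
Step 6: x=[2.5386 8.3722] v=[-3.4234 2.4354]
Step 7: x=[1.9857 8.7859] v=[-2.7644 2.0687]
Step 8: x=[1.6254 9.0876] v=[-1.8015 1.5087]

Answer: 1.6254 9.0876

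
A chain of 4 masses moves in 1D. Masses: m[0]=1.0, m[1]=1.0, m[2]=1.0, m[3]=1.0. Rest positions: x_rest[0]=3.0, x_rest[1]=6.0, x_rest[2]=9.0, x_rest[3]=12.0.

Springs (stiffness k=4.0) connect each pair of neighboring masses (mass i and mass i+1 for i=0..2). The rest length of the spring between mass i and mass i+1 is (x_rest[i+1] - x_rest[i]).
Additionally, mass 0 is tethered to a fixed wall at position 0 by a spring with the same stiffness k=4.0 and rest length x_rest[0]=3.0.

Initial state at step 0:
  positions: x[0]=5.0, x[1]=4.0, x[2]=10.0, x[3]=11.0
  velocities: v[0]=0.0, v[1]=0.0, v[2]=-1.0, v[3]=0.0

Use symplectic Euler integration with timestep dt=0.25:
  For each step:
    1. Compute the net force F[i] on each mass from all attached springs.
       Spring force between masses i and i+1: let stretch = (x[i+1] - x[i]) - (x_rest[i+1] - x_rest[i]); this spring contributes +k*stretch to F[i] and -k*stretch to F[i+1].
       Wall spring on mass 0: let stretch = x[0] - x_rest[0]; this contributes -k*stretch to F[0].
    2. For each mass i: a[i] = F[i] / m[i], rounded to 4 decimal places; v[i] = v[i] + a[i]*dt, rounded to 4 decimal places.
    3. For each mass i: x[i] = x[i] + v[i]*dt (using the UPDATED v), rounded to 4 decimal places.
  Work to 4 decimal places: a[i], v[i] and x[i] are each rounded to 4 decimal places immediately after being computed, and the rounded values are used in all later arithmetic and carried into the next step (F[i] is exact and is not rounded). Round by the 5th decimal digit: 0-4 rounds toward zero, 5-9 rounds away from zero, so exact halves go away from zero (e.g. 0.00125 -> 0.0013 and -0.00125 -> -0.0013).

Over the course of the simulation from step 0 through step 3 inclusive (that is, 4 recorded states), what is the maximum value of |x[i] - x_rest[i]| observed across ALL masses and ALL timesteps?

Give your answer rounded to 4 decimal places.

Answer: 2.0625

Derivation:
Step 0: x=[5.0000 4.0000 10.0000 11.0000] v=[0.0000 0.0000 -1.0000 0.0000]
Step 1: x=[3.5000 5.7500 8.5000 11.5000] v=[-6.0000 7.0000 -6.0000 2.0000]
Step 2: x=[1.6875 7.6250 7.0625 12.0000] v=[-7.2500 7.5000 -5.7500 2.0000]
Step 3: x=[0.9375 7.8750 7.0000 12.0156] v=[-3.0000 1.0000 -0.2500 0.0625]
Max displacement = 2.0625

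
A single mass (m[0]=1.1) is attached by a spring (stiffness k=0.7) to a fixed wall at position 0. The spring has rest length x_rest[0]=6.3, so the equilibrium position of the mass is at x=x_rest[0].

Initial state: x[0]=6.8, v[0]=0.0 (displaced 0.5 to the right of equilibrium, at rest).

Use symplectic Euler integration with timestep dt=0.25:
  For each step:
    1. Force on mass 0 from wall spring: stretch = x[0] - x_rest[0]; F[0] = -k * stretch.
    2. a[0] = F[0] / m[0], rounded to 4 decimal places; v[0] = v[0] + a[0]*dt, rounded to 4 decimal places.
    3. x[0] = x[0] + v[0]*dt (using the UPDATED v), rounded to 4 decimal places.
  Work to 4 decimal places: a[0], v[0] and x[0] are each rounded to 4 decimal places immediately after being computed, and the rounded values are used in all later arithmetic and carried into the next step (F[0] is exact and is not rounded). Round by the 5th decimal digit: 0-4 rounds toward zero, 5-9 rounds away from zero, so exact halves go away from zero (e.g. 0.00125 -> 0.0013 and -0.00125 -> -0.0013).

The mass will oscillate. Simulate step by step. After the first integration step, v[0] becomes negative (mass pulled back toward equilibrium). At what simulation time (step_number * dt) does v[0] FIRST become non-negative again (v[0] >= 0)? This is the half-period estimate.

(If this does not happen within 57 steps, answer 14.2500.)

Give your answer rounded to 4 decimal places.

Step 0: x=[6.8000] v=[0.0000]
Step 1: x=[6.7801] v=[-0.0796]
Step 2: x=[6.7411] v=[-0.1560]
Step 3: x=[6.6846] v=[-0.2262]
Step 4: x=[6.6128] v=[-0.2874]
Step 5: x=[6.5285] v=[-0.3372]
Step 6: x=[6.4351] v=[-0.3736]
Step 7: x=[6.3363] v=[-0.3951]
Step 8: x=[6.2361] v=[-0.4009]
Step 9: x=[6.1384] v=[-0.3907]
Step 10: x=[6.0472] v=[-0.3650]
Step 11: x=[5.9660] v=[-0.3248]
Step 12: x=[5.8981] v=[-0.2717]
Step 13: x=[5.8462] v=[-0.2078]
Step 14: x=[5.8123] v=[-0.1356]
Step 15: x=[5.7978] v=[-0.0580]
Step 16: x=[5.8033] v=[0.0219]
First v>=0 after going negative at step 16, time=4.0000

Answer: 4.0000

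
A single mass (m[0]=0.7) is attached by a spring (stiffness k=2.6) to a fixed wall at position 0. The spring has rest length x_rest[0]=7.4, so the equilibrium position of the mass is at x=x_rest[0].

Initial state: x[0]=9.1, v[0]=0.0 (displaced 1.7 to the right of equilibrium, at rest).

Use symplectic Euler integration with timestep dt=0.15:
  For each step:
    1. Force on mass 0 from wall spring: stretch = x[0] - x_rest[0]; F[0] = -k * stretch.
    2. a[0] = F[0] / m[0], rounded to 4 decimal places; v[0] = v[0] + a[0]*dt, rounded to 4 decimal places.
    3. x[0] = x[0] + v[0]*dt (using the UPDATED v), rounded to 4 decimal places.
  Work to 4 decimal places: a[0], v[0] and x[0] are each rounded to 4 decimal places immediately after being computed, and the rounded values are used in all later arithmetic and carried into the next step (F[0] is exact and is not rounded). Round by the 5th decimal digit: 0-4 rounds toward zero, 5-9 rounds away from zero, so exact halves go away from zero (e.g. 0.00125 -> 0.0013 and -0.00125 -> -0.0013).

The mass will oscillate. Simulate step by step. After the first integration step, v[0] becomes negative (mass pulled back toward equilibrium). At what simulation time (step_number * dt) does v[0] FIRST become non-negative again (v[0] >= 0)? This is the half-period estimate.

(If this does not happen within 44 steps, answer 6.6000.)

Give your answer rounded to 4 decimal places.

Answer: 1.6500

Derivation:
Step 0: x=[9.1000] v=[0.0000]
Step 1: x=[8.9579] v=[-0.9471]
Step 2: x=[8.6856] v=[-1.8151]
Step 3: x=[8.3059] v=[-2.5314]
Step 4: x=[7.8505] v=[-3.0361]
Step 5: x=[7.3574] v=[-3.2871]
Step 6: x=[6.8679] v=[-3.2634]
Step 7: x=[6.4229] v=[-2.9669]
Step 8: x=[6.0595] v=[-2.4225]
Step 9: x=[5.8081] v=[-1.6757]
Step 10: x=[5.6898] v=[-0.7888]
Step 11: x=[5.7144] v=[0.1640]
First v>=0 after going negative at step 11, time=1.6500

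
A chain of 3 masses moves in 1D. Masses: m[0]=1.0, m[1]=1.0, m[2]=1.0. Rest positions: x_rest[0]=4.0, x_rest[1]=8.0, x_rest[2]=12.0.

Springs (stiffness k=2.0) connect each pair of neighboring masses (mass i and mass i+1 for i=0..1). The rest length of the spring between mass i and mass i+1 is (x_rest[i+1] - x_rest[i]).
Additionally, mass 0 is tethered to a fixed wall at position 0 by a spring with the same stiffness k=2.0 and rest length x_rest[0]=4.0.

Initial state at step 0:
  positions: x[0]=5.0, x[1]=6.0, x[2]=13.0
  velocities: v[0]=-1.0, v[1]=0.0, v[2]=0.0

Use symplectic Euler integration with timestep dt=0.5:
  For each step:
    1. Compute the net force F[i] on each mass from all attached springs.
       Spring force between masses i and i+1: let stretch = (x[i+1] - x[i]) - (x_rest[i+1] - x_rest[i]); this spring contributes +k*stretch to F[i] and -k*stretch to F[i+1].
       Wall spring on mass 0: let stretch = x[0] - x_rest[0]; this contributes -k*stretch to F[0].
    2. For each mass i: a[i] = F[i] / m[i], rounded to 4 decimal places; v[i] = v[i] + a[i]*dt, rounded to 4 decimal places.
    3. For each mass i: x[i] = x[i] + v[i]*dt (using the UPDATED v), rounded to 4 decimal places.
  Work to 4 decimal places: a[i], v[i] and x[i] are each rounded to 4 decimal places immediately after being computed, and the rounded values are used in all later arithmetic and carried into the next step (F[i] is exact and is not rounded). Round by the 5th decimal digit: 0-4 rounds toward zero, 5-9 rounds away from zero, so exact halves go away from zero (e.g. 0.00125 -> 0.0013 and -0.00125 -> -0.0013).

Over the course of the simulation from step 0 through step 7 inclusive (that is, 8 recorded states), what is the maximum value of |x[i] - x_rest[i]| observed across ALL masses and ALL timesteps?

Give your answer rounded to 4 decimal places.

Step 0: x=[5.0000 6.0000 13.0000] v=[-1.0000 0.0000 0.0000]
Step 1: x=[2.5000 9.0000 11.5000] v=[-5.0000 6.0000 -3.0000]
Step 2: x=[2.0000 10.0000 10.7500] v=[-1.0000 2.0000 -1.5000]
Step 3: x=[4.5000 7.3750 11.6250] v=[5.0000 -5.2500 1.7500]
Step 4: x=[6.1875 5.4375 12.3750] v=[3.3750 -3.8750 1.5000]
Step 5: x=[4.4063 7.3438 11.6563] v=[-3.5625 3.8125 -1.4375]
Step 6: x=[1.8907 9.9376 10.7813] v=[-5.0313 5.1875 -1.7500]
Step 7: x=[2.4532 8.9298 11.4845] v=[1.1249 -2.0157 1.4063]
Max displacement = 2.5625

Answer: 2.5625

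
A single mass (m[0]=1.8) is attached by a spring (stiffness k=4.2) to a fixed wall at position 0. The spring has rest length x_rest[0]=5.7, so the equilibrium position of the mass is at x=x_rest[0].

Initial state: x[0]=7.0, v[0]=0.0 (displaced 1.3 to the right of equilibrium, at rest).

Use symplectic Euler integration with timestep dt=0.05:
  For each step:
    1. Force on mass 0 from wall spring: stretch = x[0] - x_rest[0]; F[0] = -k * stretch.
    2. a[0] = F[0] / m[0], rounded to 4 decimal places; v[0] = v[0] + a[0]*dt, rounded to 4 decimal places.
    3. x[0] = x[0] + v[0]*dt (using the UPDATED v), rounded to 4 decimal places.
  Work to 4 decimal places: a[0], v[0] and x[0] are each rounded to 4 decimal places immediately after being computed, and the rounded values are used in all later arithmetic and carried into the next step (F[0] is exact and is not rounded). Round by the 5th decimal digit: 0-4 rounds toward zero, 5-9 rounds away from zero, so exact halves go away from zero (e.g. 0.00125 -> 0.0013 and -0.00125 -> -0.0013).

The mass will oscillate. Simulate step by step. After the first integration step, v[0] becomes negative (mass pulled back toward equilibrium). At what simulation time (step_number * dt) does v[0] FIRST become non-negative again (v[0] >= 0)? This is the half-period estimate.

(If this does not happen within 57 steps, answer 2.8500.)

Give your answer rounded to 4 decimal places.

Answer: 2.1000

Derivation:
Step 0: x=[7.0000] v=[0.0000]
Step 1: x=[6.9924] v=[-0.1517]
Step 2: x=[6.9773] v=[-0.3025]
Step 3: x=[6.9547] v=[-0.4515]
Step 4: x=[6.9248] v=[-0.5979]
Step 5: x=[6.8878] v=[-0.7408]
Step 6: x=[6.8438] v=[-0.8794]
Step 7: x=[6.7932] v=[-1.0128]
Step 8: x=[6.7362] v=[-1.1403]
Step 9: x=[6.6731] v=[-1.2612]
Step 10: x=[6.6044] v=[-1.3747]
Step 11: x=[6.5304] v=[-1.4802]
Step 12: x=[6.4515] v=[-1.5771]
Step 13: x=[6.3683] v=[-1.6648]
Step 14: x=[6.2812] v=[-1.7428]
Step 15: x=[6.1907] v=[-1.8106]
Step 16: x=[6.0973] v=[-1.8679]
Step 17: x=[6.0016] v=[-1.9143]
Step 18: x=[5.9041] v=[-1.9495]
Step 19: x=[5.8054] v=[-1.9733]
Step 20: x=[5.7061] v=[-1.9856]
Step 21: x=[5.6068] v=[-1.9863]
Step 22: x=[5.5080] v=[-1.9754]
Step 23: x=[5.4104] v=[-1.9530]
Step 24: x=[5.3144] v=[-1.9192]
Step 25: x=[5.2207] v=[-1.8742]
Step 26: x=[5.1298] v=[-1.8183]
Step 27: x=[5.0422] v=[-1.7518]
Step 28: x=[4.9584] v=[-1.6751]
Step 29: x=[4.8790] v=[-1.5886]
Step 30: x=[4.8044] v=[-1.4928]
Step 31: x=[4.7350] v=[-1.3883]
Step 32: x=[4.6712] v=[-1.2757]
Step 33: x=[4.6134] v=[-1.1557]
Step 34: x=[4.5620] v=[-1.0289]
Step 35: x=[4.5172] v=[-0.8961]
Step 36: x=[4.4793] v=[-0.7581]
Step 37: x=[4.4485] v=[-0.6157]
Step 38: x=[4.4250] v=[-0.4697]
Step 39: x=[4.4090] v=[-0.3210]
Step 40: x=[4.4005] v=[-0.1704]
Step 41: x=[4.3996] v=[-0.0188]
Step 42: x=[4.4062] v=[0.1329]
First v>=0 after going negative at step 42, time=2.1000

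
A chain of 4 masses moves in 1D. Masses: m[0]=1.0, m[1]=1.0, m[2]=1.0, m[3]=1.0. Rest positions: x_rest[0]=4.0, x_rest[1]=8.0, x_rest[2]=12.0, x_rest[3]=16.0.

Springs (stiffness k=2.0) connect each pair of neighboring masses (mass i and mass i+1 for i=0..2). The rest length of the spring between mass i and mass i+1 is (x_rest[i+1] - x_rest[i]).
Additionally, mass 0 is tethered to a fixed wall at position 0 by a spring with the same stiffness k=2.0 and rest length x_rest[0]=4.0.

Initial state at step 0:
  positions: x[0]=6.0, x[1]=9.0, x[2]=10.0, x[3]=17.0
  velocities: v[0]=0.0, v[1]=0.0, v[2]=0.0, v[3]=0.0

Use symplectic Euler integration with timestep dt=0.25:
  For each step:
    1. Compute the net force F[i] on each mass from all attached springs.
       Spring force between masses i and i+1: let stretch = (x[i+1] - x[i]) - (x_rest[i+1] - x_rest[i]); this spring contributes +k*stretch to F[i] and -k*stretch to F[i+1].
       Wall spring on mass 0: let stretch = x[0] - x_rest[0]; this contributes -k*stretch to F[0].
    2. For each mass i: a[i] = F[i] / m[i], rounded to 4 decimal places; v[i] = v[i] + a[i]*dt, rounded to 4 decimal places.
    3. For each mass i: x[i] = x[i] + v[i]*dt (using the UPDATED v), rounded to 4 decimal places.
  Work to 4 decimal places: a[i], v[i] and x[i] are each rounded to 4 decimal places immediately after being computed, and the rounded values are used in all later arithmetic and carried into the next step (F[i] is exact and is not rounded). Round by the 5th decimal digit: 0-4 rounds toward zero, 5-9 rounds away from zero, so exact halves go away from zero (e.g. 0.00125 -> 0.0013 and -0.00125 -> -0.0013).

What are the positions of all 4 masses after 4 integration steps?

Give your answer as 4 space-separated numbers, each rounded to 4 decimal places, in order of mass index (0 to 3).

Answer: 3.1678 7.7967 14.1619 15.0224

Derivation:
Step 0: x=[6.0000 9.0000 10.0000 17.0000] v=[0.0000 0.0000 0.0000 0.0000]
Step 1: x=[5.6250 8.7500 10.7500 16.6250] v=[-1.5000 -1.0000 3.0000 -1.5000]
Step 2: x=[4.9375 8.3594 11.9844 16.0156] v=[-2.7500 -1.5625 4.9375 -2.4375]
Step 3: x=[4.0606 7.9942 13.2696 15.4023] v=[-3.5078 -1.4610 5.1406 -2.4531]
Step 4: x=[3.1678 7.7967 14.1619 15.0224] v=[-3.5713 -0.7901 3.5693 -1.5195]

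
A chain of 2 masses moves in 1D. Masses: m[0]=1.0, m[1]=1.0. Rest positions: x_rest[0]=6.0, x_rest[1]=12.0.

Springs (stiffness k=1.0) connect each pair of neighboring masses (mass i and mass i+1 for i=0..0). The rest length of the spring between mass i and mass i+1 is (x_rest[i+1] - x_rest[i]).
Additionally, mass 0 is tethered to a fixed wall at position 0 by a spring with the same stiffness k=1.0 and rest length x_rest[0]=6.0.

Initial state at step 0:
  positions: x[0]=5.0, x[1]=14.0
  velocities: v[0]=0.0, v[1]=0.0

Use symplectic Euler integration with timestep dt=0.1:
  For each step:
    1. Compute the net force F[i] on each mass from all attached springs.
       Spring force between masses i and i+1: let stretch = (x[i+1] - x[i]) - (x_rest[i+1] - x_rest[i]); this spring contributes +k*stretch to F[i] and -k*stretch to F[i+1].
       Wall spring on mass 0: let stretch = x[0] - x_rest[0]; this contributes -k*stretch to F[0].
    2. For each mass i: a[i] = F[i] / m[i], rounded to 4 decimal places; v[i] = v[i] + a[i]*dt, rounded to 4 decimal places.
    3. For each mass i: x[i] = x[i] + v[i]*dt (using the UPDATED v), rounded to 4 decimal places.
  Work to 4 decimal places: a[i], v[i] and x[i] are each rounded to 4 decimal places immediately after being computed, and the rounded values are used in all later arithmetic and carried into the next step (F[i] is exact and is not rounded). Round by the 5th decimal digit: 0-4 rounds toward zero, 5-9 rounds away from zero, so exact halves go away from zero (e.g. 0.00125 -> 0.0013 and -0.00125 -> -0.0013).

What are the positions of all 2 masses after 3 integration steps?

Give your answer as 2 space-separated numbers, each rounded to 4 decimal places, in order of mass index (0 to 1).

Step 0: x=[5.0000 14.0000] v=[0.0000 0.0000]
Step 1: x=[5.0400 13.9700] v=[0.4000 -0.3000]
Step 2: x=[5.1189 13.9107] v=[0.7890 -0.5930]
Step 3: x=[5.2345 13.8235] v=[1.1563 -0.8722]

Answer: 5.2345 13.8235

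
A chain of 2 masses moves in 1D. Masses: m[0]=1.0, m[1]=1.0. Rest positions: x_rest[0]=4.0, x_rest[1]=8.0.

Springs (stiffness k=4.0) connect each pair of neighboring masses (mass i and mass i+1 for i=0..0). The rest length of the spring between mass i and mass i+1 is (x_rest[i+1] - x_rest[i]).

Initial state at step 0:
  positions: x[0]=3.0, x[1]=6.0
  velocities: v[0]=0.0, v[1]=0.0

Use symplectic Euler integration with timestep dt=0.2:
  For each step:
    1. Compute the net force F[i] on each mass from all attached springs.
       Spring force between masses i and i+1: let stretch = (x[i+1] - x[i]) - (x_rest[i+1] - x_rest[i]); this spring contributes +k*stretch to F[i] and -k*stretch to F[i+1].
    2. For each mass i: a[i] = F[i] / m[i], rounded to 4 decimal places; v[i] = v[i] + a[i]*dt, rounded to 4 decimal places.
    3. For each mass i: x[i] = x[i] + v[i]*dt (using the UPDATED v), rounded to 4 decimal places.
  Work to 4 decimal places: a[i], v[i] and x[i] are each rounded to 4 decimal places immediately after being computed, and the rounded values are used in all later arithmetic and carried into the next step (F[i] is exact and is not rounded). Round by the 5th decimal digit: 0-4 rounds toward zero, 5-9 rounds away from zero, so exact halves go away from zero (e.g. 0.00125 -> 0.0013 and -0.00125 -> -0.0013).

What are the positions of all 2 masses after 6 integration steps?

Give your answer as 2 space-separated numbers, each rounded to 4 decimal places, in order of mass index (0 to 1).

Step 0: x=[3.0000 6.0000] v=[0.0000 0.0000]
Step 1: x=[2.8400 6.1600] v=[-0.8000 0.8000]
Step 2: x=[2.5712 6.4288] v=[-1.3440 1.3440]
Step 3: x=[2.2796 6.7204] v=[-1.4579 1.4579]
Step 4: x=[2.0585 6.9415] v=[-1.1053 1.1053]
Step 5: x=[1.9787 7.0213] v=[-0.3989 0.3989]
Step 6: x=[2.0657 6.9343] v=[0.4352 -0.4352]

Answer: 2.0657 6.9343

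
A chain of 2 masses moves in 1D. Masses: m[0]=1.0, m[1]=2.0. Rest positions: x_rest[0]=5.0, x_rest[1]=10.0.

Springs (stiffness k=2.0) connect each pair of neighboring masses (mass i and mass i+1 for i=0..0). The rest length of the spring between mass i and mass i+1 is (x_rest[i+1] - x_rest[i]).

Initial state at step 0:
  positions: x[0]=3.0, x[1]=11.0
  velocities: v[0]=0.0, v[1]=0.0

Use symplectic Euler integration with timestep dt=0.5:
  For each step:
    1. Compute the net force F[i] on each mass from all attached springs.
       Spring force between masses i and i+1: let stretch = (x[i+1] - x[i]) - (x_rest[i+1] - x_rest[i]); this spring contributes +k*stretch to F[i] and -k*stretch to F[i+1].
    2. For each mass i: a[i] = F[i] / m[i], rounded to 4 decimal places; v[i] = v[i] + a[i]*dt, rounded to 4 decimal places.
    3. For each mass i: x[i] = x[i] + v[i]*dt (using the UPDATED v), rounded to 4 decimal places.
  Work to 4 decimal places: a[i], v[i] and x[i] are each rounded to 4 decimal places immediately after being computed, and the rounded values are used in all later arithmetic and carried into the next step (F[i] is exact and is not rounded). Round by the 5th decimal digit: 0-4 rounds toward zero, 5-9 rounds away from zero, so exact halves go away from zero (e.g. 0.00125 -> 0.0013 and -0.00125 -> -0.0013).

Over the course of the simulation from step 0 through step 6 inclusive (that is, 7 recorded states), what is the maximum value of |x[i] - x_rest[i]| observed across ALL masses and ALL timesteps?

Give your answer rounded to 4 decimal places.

Answer: 2.2188

Derivation:
Step 0: x=[3.0000 11.0000] v=[0.0000 0.0000]
Step 1: x=[4.5000 10.2500] v=[3.0000 -1.5000]
Step 2: x=[6.3750 9.3125] v=[3.7500 -1.8750]
Step 3: x=[7.2188 8.8906] v=[1.6875 -0.8438]
Step 4: x=[6.3985 9.3008] v=[-1.6407 0.8203]
Step 5: x=[4.5293 10.2354] v=[-3.7384 1.8692]
Step 6: x=[3.0132 10.9935] v=[-3.0323 1.5162]
Max displacement = 2.2188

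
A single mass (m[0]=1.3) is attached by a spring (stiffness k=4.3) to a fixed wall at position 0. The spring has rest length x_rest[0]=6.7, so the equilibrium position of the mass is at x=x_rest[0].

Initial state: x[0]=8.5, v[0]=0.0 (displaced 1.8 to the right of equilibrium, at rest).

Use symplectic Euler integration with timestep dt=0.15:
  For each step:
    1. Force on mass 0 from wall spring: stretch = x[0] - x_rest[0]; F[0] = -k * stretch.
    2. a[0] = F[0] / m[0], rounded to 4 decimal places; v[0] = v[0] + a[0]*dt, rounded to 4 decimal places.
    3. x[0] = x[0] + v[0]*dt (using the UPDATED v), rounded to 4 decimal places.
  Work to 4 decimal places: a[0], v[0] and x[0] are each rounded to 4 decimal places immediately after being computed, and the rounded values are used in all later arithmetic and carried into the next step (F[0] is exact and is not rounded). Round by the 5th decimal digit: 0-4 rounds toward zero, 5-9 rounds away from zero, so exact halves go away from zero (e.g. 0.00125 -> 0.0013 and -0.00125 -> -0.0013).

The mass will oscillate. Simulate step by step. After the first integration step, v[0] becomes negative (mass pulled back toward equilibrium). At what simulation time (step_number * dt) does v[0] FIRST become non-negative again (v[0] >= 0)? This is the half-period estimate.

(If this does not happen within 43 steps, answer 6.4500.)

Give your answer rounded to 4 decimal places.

Step 0: x=[8.5000] v=[0.0000]
Step 1: x=[8.3660] v=[-0.8931]
Step 2: x=[8.1080] v=[-1.7197]
Step 3: x=[7.7453] v=[-2.4183]
Step 4: x=[7.3048] v=[-2.9369]
Step 5: x=[6.8193] v=[-3.2370]
Step 6: x=[6.3249] v=[-3.2962]
Step 7: x=[5.8584] v=[-3.1101]
Step 8: x=[5.4545] v=[-2.6925]
Step 9: x=[5.1433] v=[-2.0745]
Step 10: x=[4.9480] v=[-1.3021]
Step 11: x=[4.8831] v=[-0.4328]
Step 12: x=[4.9534] v=[0.4687]
First v>=0 after going negative at step 12, time=1.8000

Answer: 1.8000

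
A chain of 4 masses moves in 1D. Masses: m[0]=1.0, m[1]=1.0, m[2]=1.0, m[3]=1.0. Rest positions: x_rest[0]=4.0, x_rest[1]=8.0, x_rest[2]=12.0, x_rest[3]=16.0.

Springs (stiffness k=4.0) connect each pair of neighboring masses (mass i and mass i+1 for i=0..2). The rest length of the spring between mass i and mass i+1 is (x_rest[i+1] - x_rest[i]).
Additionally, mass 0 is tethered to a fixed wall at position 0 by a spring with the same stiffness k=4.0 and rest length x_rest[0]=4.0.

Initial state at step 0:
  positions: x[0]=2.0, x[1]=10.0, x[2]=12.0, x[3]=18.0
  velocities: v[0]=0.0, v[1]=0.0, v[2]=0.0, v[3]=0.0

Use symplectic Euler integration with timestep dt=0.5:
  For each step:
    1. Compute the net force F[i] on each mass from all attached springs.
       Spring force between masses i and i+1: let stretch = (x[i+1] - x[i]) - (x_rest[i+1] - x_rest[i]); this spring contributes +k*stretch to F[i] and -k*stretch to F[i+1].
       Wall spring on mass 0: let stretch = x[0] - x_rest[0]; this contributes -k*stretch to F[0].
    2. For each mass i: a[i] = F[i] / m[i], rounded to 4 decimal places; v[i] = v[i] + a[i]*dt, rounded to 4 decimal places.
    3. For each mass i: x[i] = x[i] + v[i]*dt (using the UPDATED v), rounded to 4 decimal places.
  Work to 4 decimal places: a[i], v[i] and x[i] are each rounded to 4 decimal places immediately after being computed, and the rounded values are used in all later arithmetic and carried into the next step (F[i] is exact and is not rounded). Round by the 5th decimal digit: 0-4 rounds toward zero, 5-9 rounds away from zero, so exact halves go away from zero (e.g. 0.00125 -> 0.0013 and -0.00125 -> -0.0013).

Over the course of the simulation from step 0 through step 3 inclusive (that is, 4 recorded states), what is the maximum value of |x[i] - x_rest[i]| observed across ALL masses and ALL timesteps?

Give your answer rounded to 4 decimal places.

Answer: 6.0000

Derivation:
Step 0: x=[2.0000 10.0000 12.0000 18.0000] v=[0.0000 0.0000 0.0000 0.0000]
Step 1: x=[8.0000 4.0000 16.0000 16.0000] v=[12.0000 -12.0000 8.0000 -4.0000]
Step 2: x=[2.0000 14.0000 8.0000 18.0000] v=[-12.0000 20.0000 -16.0000 4.0000]
Step 3: x=[6.0000 6.0000 16.0000 14.0000] v=[8.0000 -16.0000 16.0000 -8.0000]
Max displacement = 6.0000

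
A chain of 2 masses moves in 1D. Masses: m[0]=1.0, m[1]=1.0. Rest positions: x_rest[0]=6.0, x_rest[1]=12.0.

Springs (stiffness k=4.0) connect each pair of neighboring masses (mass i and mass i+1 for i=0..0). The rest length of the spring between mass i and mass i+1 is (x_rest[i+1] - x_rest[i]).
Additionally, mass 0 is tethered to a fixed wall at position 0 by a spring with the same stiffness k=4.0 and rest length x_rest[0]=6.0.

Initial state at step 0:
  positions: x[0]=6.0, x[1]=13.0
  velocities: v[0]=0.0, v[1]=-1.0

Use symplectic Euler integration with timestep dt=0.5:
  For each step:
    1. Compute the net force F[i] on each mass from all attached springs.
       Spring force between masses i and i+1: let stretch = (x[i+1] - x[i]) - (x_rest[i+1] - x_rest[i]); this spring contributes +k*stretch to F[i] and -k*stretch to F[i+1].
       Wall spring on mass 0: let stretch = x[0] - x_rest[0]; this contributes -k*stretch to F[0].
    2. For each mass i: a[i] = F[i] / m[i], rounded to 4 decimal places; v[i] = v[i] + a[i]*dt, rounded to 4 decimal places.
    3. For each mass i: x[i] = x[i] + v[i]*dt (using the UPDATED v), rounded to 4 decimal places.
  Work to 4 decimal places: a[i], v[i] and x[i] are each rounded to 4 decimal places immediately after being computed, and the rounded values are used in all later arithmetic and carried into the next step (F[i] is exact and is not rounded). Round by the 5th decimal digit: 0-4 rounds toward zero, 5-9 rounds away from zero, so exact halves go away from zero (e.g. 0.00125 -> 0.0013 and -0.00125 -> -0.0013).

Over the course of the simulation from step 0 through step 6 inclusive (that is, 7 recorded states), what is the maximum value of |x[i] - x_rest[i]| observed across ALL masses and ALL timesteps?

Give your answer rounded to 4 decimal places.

Step 0: x=[6.0000 13.0000] v=[0.0000 -1.0000]
Step 1: x=[7.0000 11.5000] v=[2.0000 -3.0000]
Step 2: x=[5.5000 11.5000] v=[-3.0000 0.0000]
Step 3: x=[4.5000 11.5000] v=[-2.0000 0.0000]
Step 4: x=[6.0000 10.5000] v=[3.0000 -2.0000]
Step 5: x=[6.0000 11.0000] v=[0.0000 1.0000]
Step 6: x=[5.0000 12.5000] v=[-2.0000 3.0000]
Max displacement = 1.5000

Answer: 1.5000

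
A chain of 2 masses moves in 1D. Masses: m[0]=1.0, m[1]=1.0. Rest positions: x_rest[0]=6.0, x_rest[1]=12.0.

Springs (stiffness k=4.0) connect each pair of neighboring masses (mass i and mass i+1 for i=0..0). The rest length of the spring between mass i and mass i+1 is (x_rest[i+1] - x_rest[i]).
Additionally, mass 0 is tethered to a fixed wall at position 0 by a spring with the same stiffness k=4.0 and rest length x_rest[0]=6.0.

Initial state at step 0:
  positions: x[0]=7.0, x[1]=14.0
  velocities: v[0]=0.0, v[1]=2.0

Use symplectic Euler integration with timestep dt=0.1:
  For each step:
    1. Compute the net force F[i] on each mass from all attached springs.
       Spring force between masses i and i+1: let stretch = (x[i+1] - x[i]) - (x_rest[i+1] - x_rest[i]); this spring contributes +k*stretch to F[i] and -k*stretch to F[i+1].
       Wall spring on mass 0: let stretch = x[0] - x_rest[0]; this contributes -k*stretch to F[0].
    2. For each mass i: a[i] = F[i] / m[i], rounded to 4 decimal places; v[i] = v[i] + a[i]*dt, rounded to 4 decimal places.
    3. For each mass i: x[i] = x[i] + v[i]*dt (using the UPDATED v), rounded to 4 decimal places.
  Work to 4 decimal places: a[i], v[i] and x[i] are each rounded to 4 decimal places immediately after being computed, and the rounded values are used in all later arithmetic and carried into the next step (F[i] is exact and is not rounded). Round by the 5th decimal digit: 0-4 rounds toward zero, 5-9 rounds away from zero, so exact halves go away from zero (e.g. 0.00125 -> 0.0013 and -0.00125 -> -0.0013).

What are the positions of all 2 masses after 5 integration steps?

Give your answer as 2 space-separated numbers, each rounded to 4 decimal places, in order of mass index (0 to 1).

Step 0: x=[7.0000 14.0000] v=[0.0000 2.0000]
Step 1: x=[7.0000 14.1600] v=[0.0000 1.6000]
Step 2: x=[7.0064 14.2736] v=[0.0640 1.1360]
Step 3: x=[7.0232 14.3365] v=[0.1683 0.6291]
Step 4: x=[7.0516 14.3469] v=[0.2843 0.1038]
Step 5: x=[7.0898 14.3055] v=[0.3818 -0.4143]

Answer: 7.0898 14.3055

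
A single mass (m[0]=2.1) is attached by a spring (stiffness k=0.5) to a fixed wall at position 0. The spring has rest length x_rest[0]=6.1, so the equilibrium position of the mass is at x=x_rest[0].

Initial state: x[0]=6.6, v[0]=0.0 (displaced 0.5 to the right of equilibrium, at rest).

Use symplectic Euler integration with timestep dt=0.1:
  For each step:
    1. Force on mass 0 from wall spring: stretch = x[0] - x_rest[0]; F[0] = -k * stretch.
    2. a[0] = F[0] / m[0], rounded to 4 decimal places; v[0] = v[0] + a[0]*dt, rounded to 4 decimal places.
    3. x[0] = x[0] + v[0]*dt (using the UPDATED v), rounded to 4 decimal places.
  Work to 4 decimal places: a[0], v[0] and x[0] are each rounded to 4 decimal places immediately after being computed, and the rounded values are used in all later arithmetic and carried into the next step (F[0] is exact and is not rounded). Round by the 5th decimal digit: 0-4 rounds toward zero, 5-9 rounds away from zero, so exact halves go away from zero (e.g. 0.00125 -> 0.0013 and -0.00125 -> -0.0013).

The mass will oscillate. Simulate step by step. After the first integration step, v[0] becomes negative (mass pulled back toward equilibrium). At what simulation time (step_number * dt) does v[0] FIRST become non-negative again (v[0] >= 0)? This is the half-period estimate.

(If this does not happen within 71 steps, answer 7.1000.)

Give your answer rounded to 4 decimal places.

Step 0: x=[6.6000] v=[0.0000]
Step 1: x=[6.5988] v=[-0.0119]
Step 2: x=[6.5964] v=[-0.0238]
Step 3: x=[6.5928] v=[-0.0356]
Step 4: x=[6.5881] v=[-0.0473]
Step 5: x=[6.5822] v=[-0.0589]
Step 6: x=[6.5752] v=[-0.0704]
Step 7: x=[6.5670] v=[-0.0817]
Step 8: x=[6.5577] v=[-0.0928]
Step 9: x=[6.5473] v=[-0.1037]
Step 10: x=[6.5359] v=[-0.1144]
Step 11: x=[6.5234] v=[-0.1248]
Step 12: x=[6.5099] v=[-0.1349]
Step 13: x=[6.4954] v=[-0.1447]
Step 14: x=[6.4800] v=[-0.1541]
Step 15: x=[6.4637] v=[-0.1632]
Step 16: x=[6.4465] v=[-0.1719]
Step 17: x=[6.4285] v=[-0.1802]
Step 18: x=[6.4097] v=[-0.1880]
Step 19: x=[6.3902] v=[-0.1954]
Step 20: x=[6.3700] v=[-0.2023]
Step 21: x=[6.3491] v=[-0.2087]
Step 22: x=[6.3276] v=[-0.2146]
Step 23: x=[6.3056] v=[-0.2200]
Step 24: x=[6.2831] v=[-0.2249]
Step 25: x=[6.2602] v=[-0.2293]
Step 26: x=[6.2369] v=[-0.2331]
Step 27: x=[6.2133] v=[-0.2364]
Step 28: x=[6.1894] v=[-0.2391]
Step 29: x=[6.1653] v=[-0.2412]
Step 30: x=[6.1410] v=[-0.2428]
Step 31: x=[6.1166] v=[-0.2438]
Step 32: x=[6.0922] v=[-0.2442]
Step 33: x=[6.0678] v=[-0.2440]
Step 34: x=[6.0435] v=[-0.2432]
Step 35: x=[6.0193] v=[-0.2419]
Step 36: x=[5.9953] v=[-0.2400]
Step 37: x=[5.9716] v=[-0.2375]
Step 38: x=[5.9482] v=[-0.2344]
Step 39: x=[5.9251] v=[-0.2308]
Step 40: x=[5.9024] v=[-0.2266]
Step 41: x=[5.8802] v=[-0.2219]
Step 42: x=[5.8585] v=[-0.2167]
Step 43: x=[5.8374] v=[-0.2110]
Step 44: x=[5.8169] v=[-0.2048]
Step 45: x=[5.7971] v=[-0.1981]
Step 46: x=[5.7780] v=[-0.1909]
Step 47: x=[5.7597] v=[-0.1832]
Step 48: x=[5.7422] v=[-0.1751]
Step 49: x=[5.7255] v=[-0.1666]
Step 50: x=[5.7097] v=[-0.1577]
Step 51: x=[5.6949] v=[-0.1484]
Step 52: x=[5.6810] v=[-0.1388]
Step 53: x=[5.6681] v=[-0.1288]
Step 54: x=[5.6563] v=[-0.1185]
Step 55: x=[5.6455] v=[-0.1079]
Step 56: x=[5.6358] v=[-0.0971]
Step 57: x=[5.6272] v=[-0.0861]
Step 58: x=[5.6197] v=[-0.0748]
Step 59: x=[5.6134] v=[-0.0634]
Step 60: x=[5.6082] v=[-0.0518]
Step 61: x=[5.6042] v=[-0.0401]
Step 62: x=[5.6014] v=[-0.0283]
Step 63: x=[5.5998] v=[-0.0164]
Step 64: x=[5.5994] v=[-0.0045]
Step 65: x=[5.6001] v=[0.0074]
First v>=0 after going negative at step 65, time=6.5000

Answer: 6.5000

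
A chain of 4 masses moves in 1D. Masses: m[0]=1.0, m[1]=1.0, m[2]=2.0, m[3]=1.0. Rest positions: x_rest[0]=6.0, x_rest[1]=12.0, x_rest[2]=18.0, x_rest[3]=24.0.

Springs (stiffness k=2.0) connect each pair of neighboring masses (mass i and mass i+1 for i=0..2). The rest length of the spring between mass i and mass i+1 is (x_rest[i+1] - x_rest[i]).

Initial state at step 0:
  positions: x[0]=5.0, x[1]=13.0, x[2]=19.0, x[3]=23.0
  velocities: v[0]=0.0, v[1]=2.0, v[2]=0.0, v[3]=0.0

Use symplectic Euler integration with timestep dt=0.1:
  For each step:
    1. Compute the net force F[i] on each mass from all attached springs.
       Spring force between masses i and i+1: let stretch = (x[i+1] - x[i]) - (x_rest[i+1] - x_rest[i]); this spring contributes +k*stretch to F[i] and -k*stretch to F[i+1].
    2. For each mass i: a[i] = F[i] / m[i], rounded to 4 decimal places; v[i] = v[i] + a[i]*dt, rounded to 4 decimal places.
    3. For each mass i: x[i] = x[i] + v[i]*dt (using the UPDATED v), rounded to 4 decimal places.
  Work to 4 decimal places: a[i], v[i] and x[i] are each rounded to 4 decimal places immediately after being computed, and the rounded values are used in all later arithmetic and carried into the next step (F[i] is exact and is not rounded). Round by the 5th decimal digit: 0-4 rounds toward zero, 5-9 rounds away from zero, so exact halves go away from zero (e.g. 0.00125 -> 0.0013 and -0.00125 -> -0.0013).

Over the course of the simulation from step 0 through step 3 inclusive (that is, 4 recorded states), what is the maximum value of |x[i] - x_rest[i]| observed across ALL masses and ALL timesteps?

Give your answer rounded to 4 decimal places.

Answer: 1.3383

Derivation:
Step 0: x=[5.0000 13.0000 19.0000 23.0000] v=[0.0000 2.0000 0.0000 0.0000]
Step 1: x=[5.0400 13.1600 18.9800 23.0400] v=[0.4000 1.6000 -0.2000 0.4000]
Step 2: x=[5.1224 13.2740 18.9424 23.1188] v=[0.8240 1.1400 -0.3760 0.7880]
Step 3: x=[5.2478 13.3383 18.8899 23.2341] v=[1.2543 0.6434 -0.5252 1.1527]
Max displacement = 1.3383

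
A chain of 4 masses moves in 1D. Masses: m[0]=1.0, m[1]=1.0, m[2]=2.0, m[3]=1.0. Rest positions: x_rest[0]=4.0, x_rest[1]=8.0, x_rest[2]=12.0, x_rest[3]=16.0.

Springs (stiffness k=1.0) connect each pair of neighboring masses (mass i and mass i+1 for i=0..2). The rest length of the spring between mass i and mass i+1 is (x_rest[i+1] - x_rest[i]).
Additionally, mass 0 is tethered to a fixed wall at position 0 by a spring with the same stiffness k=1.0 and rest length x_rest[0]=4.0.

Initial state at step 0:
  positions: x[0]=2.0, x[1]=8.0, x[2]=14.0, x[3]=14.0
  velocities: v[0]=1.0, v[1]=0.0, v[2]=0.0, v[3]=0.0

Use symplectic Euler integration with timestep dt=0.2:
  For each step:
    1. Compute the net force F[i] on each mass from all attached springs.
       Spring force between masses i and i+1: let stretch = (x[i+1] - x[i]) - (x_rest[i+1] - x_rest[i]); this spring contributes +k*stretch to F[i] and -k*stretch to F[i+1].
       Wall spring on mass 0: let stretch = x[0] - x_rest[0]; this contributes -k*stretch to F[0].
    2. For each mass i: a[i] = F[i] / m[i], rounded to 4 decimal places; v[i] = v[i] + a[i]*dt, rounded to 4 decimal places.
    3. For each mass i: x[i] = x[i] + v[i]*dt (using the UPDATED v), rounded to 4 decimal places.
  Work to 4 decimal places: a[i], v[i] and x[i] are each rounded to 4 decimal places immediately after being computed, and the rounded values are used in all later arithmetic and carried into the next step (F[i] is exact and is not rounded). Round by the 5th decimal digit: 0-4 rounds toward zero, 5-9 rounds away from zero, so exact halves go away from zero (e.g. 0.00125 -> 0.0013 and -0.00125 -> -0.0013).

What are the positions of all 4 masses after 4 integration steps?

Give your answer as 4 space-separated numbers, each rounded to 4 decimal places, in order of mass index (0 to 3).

Answer: 4.0649 8.0943 12.9173 15.4374

Derivation:
Step 0: x=[2.0000 8.0000 14.0000 14.0000] v=[1.0000 0.0000 0.0000 0.0000]
Step 1: x=[2.3600 8.0000 13.8800 14.1600] v=[1.8000 0.0000 -0.6000 0.8000]
Step 2: x=[2.8512 8.0096 13.6480 14.4688] v=[2.4560 0.0480 -1.1600 1.5440]
Step 3: x=[3.4347 8.0384 13.3196 14.9048] v=[2.9174 0.1440 -1.6418 2.1798]
Step 4: x=[4.0649 8.0943 12.9173 15.4374] v=[3.1512 0.2795 -2.0114 2.6628]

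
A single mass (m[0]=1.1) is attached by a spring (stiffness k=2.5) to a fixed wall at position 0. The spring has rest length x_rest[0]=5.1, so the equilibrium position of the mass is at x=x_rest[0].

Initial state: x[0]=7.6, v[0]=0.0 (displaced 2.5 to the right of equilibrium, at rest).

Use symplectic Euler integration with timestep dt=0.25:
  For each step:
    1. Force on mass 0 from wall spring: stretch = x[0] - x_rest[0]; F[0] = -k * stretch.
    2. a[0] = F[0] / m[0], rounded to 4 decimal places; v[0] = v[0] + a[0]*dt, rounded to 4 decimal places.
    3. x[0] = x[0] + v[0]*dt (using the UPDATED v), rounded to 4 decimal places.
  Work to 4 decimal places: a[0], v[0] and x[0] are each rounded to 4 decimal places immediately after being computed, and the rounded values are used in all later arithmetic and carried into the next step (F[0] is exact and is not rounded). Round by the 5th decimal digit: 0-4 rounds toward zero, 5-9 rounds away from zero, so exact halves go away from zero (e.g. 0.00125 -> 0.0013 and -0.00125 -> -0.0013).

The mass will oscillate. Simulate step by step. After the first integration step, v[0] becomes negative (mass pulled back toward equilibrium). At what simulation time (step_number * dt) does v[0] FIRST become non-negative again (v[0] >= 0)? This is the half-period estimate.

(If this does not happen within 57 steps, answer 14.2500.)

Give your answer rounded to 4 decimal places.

Answer: 2.2500

Derivation:
Step 0: x=[7.6000] v=[0.0000]
Step 1: x=[7.2449] v=[-1.4205]
Step 2: x=[6.5851] v=[-2.6392]
Step 3: x=[5.7144] v=[-3.4830]
Step 4: x=[4.7564] v=[-3.8321]
Step 5: x=[3.8472] v=[-3.6369]
Step 6: x=[3.1159] v=[-2.9251]
Step 7: x=[2.6665] v=[-1.7978]
Step 8: x=[2.5627] v=[-0.4151]
Step 9: x=[2.8194] v=[1.0266]
First v>=0 after going negative at step 9, time=2.2500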